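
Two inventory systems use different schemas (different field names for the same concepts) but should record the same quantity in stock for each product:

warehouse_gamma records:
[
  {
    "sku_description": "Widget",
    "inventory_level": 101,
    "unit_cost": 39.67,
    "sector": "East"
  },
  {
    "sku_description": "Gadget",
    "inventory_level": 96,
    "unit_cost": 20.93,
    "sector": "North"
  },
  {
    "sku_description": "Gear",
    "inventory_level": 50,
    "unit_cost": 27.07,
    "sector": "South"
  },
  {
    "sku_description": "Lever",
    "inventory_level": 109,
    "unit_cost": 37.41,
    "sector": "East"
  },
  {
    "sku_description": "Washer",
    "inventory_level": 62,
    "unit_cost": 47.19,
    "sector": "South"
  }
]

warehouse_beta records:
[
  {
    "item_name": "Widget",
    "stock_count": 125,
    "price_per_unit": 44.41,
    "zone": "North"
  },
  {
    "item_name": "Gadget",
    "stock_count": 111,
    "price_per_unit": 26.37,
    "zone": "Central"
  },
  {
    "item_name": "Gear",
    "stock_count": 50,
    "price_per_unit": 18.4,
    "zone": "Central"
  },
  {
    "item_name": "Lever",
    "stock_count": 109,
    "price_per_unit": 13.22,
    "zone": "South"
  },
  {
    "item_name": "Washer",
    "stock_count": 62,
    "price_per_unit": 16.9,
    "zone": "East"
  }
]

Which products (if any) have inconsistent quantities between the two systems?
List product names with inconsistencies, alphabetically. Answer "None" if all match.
Gadget, Widget

Schema mappings:
- "sku_description" (warehouse_gamma) = "item_name" (warehouse_beta) = product name
- "inventory_level" (warehouse_gamma) = "stock_count" (warehouse_beta) = quantity

Comparison:
  Widget: 101 vs 125 - MISMATCH
  Gadget: 96 vs 111 - MISMATCH
  Gear: 50 vs 50 - MATCH
  Lever: 109 vs 109 - MATCH
  Washer: 62 vs 62 - MATCH

Products with inconsistencies: Gadget, Widget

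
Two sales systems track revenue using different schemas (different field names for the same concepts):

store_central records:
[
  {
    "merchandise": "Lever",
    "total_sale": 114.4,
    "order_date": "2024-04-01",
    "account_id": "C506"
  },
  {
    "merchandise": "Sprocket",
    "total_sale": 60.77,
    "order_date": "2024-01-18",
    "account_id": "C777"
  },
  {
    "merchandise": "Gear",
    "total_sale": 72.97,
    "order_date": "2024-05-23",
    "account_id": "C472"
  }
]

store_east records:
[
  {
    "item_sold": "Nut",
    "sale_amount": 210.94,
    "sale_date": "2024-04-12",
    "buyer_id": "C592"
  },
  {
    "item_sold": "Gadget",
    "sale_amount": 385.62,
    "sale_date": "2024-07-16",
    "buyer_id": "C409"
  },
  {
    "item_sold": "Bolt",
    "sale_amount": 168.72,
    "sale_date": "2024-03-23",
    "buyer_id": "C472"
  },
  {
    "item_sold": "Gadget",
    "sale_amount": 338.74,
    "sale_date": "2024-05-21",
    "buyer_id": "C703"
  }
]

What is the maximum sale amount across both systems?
385.62

Reconcile: "total_sale" (store_central) = "sale_amount" (store_east) = sale amount

Maximum in store_central: 114.4
Maximum in store_east: 385.62

Overall maximum: max(114.4, 385.62) = 385.62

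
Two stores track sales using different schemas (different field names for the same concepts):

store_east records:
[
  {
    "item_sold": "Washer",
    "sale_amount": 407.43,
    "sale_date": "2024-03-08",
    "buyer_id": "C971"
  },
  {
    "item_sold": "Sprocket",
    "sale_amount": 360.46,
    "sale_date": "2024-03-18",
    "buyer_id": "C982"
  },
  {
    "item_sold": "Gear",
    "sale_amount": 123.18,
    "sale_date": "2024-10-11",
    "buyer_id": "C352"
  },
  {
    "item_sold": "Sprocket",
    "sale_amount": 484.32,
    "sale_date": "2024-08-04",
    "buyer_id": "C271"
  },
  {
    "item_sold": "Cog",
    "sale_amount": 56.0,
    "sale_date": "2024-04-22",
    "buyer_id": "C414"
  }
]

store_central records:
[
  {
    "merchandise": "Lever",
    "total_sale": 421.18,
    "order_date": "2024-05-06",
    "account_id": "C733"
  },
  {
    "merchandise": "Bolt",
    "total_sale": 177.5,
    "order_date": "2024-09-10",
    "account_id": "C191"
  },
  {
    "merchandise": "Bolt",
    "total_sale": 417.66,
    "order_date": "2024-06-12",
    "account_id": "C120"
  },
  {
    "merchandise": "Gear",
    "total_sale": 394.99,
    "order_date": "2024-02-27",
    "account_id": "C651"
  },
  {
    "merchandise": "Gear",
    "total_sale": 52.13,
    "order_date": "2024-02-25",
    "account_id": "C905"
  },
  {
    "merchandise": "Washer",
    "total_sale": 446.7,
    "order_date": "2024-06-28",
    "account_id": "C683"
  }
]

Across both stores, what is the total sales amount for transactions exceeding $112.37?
3233.42

Schema mapping: "sale_amount" (store_east) = "total_sale" (store_central) = sale amount

Sum of sales > $112.37 in store_east: 1375.39
Sum of sales > $112.37 in store_central: 1858.03

Total: 1375.39 + 1858.03 = 3233.42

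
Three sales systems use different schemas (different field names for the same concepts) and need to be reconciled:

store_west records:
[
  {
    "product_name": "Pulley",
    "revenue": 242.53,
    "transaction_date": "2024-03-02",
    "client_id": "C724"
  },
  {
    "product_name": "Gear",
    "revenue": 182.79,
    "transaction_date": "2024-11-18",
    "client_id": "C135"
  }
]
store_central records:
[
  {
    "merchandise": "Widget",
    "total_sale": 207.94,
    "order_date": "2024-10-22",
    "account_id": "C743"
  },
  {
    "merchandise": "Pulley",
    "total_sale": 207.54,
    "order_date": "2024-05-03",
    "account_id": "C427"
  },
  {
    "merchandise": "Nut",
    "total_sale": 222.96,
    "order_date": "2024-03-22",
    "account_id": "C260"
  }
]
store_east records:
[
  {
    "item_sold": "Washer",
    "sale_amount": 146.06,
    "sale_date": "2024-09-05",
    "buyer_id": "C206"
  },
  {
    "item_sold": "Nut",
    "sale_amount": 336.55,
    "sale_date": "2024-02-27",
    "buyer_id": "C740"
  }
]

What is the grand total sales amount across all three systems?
1546.37

Schema reconciliation - all amount fields map to sale amount:

store_west (revenue): 425.32
store_central (total_sale): 638.44
store_east (sale_amount): 482.61

Grand total: 1546.37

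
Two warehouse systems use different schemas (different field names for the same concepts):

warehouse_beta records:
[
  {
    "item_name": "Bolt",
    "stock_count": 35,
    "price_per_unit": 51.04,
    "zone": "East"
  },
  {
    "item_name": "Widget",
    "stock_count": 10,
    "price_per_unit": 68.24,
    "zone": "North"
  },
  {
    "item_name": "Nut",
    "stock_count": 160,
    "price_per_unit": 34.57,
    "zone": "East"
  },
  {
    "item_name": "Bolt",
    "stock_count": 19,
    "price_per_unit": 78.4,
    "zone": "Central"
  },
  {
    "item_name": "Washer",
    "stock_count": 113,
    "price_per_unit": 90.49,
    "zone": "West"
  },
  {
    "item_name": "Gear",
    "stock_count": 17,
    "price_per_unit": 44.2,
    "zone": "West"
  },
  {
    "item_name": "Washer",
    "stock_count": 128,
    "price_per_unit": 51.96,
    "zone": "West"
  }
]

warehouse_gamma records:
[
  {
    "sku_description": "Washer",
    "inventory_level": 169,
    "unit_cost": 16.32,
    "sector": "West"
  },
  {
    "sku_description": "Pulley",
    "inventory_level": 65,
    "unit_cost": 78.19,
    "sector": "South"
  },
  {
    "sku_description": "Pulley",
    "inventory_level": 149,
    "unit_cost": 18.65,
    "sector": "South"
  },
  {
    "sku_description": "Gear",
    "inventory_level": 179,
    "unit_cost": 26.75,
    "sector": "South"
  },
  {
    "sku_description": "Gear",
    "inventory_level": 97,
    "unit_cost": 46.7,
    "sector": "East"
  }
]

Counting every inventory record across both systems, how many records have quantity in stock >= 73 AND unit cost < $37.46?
4

Schema mappings:
- "stock_count" (warehouse_beta) = "inventory_level" (warehouse_gamma) = quantity
- "price_per_unit" (warehouse_beta) = "unit_cost" (warehouse_gamma) = unit cost

Records meeting both conditions in warehouse_beta: 1
Records meeting both conditions in warehouse_gamma: 3

Total: 1 + 3 = 4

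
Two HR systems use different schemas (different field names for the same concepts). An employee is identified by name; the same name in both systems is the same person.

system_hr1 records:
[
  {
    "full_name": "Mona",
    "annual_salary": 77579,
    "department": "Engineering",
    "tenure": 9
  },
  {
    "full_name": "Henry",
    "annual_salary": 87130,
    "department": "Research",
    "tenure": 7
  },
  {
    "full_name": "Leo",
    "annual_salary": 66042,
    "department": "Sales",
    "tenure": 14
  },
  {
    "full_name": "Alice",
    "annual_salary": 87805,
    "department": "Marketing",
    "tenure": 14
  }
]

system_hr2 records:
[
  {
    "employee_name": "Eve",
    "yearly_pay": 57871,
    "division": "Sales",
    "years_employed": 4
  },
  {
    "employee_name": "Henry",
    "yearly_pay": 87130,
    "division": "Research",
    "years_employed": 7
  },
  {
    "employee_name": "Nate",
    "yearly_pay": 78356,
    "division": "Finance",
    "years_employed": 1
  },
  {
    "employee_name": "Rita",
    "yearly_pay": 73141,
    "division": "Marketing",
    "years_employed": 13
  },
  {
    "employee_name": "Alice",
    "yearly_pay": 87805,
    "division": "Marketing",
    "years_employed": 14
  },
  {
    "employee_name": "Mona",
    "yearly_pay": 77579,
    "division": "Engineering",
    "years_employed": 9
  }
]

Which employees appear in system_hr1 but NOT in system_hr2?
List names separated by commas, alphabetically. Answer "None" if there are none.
Leo

Schema mapping: "full_name" (system_hr1) = "employee_name" (system_hr2) = employee name

Names in system_hr1: ['Alice', 'Henry', 'Leo', 'Mona']
Names in system_hr2: ['Alice', 'Eve', 'Henry', 'Mona', 'Nate', 'Rita']

In system_hr1 but not system_hr2: ['Leo']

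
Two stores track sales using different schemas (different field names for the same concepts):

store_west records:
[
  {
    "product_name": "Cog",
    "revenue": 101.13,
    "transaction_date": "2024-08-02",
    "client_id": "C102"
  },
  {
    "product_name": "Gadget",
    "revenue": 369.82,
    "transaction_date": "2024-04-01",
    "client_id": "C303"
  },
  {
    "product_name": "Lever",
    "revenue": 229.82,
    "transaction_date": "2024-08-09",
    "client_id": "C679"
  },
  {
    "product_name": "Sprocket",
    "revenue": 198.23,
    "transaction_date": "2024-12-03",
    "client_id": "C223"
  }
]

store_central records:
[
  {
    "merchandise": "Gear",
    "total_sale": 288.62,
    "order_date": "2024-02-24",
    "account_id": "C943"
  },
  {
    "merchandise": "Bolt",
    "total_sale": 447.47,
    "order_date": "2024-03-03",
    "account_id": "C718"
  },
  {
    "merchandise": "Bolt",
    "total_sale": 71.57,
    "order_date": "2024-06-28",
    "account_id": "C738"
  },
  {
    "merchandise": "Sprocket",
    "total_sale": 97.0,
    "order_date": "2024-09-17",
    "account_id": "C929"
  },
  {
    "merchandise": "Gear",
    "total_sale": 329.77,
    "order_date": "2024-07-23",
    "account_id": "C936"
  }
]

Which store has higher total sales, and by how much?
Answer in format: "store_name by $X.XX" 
store_central by $335.43

Schema mapping: "revenue" (store_west) = "total_sale" (store_central) = sale amount

Total for store_west: 899.00
Total for store_central: 1234.43

Difference: |899.00 - 1234.43| = 335.43
store_central has higher sales by $335.43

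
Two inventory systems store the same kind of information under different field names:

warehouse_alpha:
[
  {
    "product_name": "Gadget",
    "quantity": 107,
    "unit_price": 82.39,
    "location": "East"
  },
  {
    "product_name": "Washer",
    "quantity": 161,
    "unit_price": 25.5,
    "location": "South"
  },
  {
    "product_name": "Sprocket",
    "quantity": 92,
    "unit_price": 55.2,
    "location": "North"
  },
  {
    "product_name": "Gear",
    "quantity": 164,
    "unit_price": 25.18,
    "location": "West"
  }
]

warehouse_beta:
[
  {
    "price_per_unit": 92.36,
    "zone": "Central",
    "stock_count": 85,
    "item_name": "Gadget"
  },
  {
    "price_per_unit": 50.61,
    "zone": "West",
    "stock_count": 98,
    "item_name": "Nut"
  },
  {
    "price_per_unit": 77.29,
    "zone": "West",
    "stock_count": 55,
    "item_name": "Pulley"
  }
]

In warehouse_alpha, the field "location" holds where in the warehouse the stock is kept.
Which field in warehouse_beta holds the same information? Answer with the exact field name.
zone

In warehouse_alpha, "location" holds where in the warehouse the stock is kept.
The fields in warehouse_beta are: "price_per_unit", "zone", "stock_count", "item_name".
"zone" is the match: the name refers to the same concept and its values are area labels (e.g. 'Central', 'West').
The other fields ("price_per_unit", "stock_count", "item_name") hold different kinds of data.

So "location" in warehouse_alpha corresponds to "zone" in warehouse_beta.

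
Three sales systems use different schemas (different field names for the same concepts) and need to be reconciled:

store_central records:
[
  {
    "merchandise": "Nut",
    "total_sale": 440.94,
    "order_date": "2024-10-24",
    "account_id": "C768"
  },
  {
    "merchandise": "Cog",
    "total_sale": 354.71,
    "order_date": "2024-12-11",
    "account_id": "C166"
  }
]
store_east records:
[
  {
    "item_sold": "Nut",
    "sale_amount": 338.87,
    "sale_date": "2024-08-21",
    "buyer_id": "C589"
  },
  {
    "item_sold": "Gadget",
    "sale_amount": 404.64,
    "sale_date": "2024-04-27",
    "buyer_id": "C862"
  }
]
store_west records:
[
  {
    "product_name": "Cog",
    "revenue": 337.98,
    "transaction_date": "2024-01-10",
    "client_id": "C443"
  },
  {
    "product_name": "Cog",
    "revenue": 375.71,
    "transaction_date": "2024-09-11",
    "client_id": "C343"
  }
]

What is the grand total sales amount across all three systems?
2252.85

Schema reconciliation - all amount fields map to sale amount:

store_central (total_sale): 795.65
store_east (sale_amount): 743.51
store_west (revenue): 713.69

Grand total: 2252.85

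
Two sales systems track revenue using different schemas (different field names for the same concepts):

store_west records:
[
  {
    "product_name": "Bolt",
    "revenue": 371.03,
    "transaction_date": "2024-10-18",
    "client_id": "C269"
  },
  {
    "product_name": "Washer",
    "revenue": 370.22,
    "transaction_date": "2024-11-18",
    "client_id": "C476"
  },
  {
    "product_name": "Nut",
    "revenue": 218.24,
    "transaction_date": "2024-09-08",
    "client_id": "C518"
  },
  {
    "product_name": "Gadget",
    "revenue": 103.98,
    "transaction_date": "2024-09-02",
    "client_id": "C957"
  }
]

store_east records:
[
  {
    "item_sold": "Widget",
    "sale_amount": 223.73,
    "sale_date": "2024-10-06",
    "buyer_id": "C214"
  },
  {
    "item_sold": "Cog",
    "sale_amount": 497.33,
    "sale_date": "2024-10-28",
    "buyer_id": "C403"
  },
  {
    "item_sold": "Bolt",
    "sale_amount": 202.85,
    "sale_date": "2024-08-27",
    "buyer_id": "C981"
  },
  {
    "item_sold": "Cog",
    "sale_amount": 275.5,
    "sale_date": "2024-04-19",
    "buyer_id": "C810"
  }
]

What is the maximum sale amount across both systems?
497.33

Reconcile: "revenue" (store_west) = "sale_amount" (store_east) = sale amount

Maximum in store_west: 371.03
Maximum in store_east: 497.33

Overall maximum: max(371.03, 497.33) = 497.33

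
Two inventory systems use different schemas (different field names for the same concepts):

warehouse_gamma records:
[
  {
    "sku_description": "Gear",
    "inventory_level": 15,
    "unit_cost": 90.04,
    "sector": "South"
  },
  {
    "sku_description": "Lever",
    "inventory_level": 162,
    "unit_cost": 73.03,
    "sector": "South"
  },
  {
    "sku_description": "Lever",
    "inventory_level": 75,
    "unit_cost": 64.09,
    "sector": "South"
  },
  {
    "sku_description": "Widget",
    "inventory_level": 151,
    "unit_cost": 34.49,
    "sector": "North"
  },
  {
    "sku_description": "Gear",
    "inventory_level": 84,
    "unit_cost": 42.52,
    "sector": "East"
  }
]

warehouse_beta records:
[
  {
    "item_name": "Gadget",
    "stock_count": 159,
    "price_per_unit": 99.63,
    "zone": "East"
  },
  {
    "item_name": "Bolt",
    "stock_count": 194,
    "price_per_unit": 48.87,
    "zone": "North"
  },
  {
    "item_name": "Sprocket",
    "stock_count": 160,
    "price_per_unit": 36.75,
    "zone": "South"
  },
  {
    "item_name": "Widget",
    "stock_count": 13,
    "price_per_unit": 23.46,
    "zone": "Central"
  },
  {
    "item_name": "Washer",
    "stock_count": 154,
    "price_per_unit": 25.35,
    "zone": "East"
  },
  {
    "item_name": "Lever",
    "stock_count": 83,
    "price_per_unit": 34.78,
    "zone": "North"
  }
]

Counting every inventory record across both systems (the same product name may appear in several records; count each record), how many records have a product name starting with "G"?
3

Schema mapping: "sku_description" (warehouse_gamma) = "item_name" (warehouse_beta) = product name

Records with product name starting with "G" in warehouse_gamma: 2
Records with product name starting with "G" in warehouse_beta: 1

Total: 2 + 1 = 3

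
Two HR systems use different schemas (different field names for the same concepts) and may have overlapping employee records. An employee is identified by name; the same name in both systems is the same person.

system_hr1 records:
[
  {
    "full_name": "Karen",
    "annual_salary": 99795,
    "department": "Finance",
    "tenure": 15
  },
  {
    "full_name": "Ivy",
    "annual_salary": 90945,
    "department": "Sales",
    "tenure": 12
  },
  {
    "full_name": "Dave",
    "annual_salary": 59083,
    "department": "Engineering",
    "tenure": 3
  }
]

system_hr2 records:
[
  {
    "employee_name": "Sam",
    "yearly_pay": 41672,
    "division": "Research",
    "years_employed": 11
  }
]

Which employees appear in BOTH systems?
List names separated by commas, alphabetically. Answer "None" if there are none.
None

Schema mapping: "full_name" (system_hr1) = "employee_name" (system_hr2) = employee name

Names in system_hr1: ['Dave', 'Ivy', 'Karen']
Names in system_hr2: ['Sam']

Intersection: None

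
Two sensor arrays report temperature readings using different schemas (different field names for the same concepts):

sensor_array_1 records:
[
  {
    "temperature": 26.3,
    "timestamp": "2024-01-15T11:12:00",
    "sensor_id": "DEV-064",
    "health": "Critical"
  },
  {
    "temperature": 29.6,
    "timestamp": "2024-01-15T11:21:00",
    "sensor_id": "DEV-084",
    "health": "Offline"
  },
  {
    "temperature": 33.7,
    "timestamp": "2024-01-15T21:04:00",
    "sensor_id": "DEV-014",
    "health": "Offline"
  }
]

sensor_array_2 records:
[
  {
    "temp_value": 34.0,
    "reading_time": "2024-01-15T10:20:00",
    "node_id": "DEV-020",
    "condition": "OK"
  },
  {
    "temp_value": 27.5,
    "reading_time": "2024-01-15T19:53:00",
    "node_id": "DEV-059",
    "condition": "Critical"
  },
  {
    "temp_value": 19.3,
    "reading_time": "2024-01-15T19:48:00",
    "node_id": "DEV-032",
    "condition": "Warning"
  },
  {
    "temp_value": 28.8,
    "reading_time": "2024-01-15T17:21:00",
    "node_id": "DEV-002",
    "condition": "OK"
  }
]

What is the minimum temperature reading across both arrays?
19.3

Schema mapping: "temperature" (sensor_array_1) = "temp_value" (sensor_array_2) = temperature reading

Minimum in sensor_array_1: 26.3
Minimum in sensor_array_2: 19.3

Overall minimum: min(26.3, 19.3) = 19.3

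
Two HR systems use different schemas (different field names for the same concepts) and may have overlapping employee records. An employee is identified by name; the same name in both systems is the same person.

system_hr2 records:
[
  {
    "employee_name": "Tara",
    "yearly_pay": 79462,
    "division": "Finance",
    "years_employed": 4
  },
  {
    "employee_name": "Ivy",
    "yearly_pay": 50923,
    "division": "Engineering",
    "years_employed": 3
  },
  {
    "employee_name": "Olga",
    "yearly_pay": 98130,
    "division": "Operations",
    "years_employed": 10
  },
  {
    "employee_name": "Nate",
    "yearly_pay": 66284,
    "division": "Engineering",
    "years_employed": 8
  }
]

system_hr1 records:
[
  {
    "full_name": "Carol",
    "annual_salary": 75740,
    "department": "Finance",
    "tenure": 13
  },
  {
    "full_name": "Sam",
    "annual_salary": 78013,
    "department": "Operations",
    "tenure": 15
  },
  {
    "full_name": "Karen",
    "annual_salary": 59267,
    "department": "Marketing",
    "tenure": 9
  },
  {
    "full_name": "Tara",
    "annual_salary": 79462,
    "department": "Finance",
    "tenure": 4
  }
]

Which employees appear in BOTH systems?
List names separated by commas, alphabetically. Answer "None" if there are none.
Tara

Schema mapping: "employee_name" (system_hr2) = "full_name" (system_hr1) = employee name

Names in system_hr2: ['Ivy', 'Nate', 'Olga', 'Tara']
Names in system_hr1: ['Carol', 'Karen', 'Sam', 'Tara']

Intersection: ['Tara']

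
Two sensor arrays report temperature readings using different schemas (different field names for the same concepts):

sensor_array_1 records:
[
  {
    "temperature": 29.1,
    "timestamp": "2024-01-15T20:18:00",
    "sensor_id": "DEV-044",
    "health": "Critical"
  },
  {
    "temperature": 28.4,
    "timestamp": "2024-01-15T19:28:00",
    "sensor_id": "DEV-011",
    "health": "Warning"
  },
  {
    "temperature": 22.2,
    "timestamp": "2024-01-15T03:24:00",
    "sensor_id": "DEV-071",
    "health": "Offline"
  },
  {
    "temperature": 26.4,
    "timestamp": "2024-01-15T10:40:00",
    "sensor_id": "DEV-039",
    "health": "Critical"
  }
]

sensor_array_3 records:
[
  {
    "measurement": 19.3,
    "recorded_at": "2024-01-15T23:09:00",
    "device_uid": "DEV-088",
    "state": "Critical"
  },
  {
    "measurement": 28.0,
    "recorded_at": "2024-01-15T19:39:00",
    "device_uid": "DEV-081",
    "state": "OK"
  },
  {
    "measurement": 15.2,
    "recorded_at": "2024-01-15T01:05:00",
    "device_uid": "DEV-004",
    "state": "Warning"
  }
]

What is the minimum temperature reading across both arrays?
15.2

Schema mapping: "temperature" (sensor_array_1) = "measurement" (sensor_array_3) = temperature reading

Minimum in sensor_array_1: 22.2
Minimum in sensor_array_3: 15.2

Overall minimum: min(22.2, 15.2) = 15.2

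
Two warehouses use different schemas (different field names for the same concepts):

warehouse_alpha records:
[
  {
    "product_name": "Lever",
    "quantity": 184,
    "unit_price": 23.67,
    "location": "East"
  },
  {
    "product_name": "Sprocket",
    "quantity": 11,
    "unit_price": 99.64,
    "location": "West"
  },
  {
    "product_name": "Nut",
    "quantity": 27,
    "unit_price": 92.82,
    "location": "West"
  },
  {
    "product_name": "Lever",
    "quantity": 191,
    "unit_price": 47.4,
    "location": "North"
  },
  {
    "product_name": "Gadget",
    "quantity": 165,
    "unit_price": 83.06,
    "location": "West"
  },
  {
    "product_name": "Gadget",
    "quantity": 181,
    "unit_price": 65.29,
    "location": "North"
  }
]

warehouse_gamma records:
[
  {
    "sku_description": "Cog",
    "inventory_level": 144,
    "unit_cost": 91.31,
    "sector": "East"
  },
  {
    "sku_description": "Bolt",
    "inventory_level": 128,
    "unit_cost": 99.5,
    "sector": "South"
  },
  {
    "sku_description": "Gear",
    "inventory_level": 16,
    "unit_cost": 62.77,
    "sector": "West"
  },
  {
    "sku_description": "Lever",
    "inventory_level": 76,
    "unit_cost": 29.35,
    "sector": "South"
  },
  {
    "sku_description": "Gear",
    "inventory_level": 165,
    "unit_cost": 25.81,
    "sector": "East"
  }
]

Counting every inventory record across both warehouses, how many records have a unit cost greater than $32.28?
8

Schema mapping: "unit_price" (warehouse_alpha) = "unit_cost" (warehouse_gamma) = unit cost

Records > $32.28 in warehouse_alpha: 5
Records > $32.28 in warehouse_gamma: 3

Total count: 5 + 3 = 8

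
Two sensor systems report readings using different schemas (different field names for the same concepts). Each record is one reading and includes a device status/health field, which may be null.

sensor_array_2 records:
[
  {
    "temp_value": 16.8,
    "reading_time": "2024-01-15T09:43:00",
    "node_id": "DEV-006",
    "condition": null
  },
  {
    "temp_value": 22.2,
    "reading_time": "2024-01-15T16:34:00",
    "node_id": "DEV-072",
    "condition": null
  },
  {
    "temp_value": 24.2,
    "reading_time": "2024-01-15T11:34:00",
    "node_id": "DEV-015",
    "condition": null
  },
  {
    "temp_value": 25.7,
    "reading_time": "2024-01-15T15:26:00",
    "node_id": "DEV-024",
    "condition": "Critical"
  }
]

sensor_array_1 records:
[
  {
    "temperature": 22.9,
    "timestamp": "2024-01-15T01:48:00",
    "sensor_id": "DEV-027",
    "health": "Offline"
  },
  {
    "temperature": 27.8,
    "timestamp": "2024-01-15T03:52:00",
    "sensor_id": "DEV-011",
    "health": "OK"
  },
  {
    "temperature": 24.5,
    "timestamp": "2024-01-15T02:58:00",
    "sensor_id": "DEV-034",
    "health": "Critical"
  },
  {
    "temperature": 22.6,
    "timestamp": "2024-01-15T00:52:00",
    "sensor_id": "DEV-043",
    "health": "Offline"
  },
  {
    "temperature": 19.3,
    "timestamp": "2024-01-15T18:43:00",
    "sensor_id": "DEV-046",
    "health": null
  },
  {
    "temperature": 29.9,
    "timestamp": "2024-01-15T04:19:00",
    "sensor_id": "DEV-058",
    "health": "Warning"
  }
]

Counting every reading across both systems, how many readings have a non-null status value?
6

Schema mapping: "condition" (sensor_array_2) = "health" (sensor_array_1) = status

Non-null in sensor_array_2: 1
Non-null in sensor_array_1: 5

Total non-null: 1 + 5 = 6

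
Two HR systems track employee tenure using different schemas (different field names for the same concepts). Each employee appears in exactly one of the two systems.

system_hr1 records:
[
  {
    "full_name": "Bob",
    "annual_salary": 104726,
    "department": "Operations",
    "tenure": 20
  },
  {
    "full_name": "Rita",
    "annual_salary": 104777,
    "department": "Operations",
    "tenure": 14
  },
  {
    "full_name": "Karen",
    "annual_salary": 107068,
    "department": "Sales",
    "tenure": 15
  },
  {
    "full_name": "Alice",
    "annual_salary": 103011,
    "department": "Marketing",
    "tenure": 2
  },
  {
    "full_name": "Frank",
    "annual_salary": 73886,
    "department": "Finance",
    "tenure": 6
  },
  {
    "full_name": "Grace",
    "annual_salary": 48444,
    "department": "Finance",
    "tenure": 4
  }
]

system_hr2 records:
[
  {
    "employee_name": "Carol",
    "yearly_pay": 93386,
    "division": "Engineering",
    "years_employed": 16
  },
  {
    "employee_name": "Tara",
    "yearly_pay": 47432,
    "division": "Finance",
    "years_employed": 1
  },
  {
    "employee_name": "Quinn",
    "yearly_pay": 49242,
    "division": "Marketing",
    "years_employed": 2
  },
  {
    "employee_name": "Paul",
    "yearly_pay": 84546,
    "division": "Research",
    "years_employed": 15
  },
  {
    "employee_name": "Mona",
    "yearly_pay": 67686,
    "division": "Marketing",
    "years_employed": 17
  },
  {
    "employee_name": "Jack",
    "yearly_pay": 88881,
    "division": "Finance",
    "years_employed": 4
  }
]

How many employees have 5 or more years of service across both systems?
7

Reconcile schemas: "tenure" (system_hr1) = "years_employed" (system_hr2) = years of service

From system_hr1: 4 employees with >= 5 years
From system_hr2: 3 employees with >= 5 years

Total: 4 + 3 = 7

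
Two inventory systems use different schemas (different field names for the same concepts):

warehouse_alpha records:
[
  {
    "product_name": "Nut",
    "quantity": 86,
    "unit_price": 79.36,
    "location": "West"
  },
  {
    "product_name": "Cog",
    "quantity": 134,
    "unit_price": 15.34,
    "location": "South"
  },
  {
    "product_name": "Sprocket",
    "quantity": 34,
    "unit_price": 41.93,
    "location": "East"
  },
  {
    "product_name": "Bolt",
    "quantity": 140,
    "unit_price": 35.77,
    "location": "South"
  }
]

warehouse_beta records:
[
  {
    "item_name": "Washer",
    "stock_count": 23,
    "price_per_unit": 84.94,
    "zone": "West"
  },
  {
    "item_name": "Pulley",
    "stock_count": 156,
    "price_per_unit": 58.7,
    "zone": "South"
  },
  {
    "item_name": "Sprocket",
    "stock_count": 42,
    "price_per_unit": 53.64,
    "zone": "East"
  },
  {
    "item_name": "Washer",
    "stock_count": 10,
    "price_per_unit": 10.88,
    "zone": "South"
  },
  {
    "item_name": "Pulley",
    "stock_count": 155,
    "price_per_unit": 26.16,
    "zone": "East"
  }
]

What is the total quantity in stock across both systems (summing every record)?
780

To reconcile these schemas, identify the field holding the quantity in stock in each system:
1. In warehouse_alpha it is "quantity"
2. In warehouse_beta it is "stock_count"

From warehouse_alpha: 86 + 134 + 34 + 140 = 394
From warehouse_beta: 23 + 156 + 42 + 10 + 155 = 386

Total: 394 + 386 = 780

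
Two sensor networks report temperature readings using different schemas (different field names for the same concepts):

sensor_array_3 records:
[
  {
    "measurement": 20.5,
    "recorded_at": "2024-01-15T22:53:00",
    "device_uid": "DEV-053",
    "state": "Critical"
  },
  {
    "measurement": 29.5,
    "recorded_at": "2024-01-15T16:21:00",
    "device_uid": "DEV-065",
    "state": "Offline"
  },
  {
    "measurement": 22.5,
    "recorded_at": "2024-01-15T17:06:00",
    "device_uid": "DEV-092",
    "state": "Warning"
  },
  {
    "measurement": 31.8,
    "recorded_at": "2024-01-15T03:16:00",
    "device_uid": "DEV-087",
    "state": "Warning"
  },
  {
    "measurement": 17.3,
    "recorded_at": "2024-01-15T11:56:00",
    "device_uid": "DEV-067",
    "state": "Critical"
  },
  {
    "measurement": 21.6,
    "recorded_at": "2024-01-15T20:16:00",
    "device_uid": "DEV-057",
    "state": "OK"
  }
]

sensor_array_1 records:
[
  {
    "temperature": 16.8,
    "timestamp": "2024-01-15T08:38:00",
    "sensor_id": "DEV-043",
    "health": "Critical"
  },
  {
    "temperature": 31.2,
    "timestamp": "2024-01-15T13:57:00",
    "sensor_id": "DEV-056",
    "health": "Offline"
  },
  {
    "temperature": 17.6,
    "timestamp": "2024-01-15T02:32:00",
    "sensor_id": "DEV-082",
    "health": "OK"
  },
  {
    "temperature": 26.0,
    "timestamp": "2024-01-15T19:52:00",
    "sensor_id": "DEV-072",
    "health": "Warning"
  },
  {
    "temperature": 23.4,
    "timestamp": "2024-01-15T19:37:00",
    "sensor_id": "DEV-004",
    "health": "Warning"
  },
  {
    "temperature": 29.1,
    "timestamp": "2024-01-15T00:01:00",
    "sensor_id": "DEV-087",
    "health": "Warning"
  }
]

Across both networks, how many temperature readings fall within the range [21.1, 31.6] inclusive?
7

Schema mapping: "measurement" (sensor_array_3) = "temperature" (sensor_array_1) = temperature

Readings in [21.1, 31.6] from sensor_array_3: 3
Readings in [21.1, 31.6] from sensor_array_1: 4

Total count: 3 + 4 = 7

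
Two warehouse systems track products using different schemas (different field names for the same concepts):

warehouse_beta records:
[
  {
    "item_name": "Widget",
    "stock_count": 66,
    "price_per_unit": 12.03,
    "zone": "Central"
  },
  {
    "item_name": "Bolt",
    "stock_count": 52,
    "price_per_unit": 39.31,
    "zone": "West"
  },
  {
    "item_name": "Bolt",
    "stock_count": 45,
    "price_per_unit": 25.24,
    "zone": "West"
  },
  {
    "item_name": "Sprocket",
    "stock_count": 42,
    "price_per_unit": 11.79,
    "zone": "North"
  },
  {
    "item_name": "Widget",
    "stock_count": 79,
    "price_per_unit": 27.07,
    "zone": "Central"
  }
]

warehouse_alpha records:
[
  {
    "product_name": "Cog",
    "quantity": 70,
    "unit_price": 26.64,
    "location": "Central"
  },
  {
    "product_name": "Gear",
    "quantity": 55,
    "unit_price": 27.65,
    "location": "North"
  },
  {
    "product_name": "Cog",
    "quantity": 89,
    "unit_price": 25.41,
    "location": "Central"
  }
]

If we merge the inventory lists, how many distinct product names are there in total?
5

Schema mapping: "item_name" (warehouse_beta) = "product_name" (warehouse_alpha) = product name

Products in warehouse_beta: ['Bolt', 'Sprocket', 'Widget']
Products in warehouse_alpha: ['Cog', 'Gear']

Union (unique products): ['Bolt', 'Cog', 'Gear', 'Sprocket', 'Widget']
Count: 5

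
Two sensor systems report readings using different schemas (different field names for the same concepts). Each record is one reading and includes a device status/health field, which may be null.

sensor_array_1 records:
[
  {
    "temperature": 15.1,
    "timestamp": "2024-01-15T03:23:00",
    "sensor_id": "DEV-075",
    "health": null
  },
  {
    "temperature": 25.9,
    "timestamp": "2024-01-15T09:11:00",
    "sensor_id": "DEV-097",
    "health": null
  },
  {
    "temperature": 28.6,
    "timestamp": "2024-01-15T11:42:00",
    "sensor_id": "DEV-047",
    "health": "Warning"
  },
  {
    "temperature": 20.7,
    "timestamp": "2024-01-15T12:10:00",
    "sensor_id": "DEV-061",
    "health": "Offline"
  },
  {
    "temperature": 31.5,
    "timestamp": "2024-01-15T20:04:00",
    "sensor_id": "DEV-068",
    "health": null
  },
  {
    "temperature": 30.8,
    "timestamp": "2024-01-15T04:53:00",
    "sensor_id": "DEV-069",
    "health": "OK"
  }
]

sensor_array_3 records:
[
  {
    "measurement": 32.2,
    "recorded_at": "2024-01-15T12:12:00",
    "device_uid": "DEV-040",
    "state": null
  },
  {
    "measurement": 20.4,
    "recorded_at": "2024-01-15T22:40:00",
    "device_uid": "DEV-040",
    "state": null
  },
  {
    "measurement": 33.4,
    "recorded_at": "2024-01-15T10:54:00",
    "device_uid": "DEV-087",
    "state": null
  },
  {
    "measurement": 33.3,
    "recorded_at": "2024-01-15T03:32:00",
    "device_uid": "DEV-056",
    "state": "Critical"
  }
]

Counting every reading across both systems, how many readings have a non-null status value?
4

Schema mapping: "health" (sensor_array_1) = "state" (sensor_array_3) = status

Non-null in sensor_array_1: 3
Non-null in sensor_array_3: 1

Total non-null: 3 + 1 = 4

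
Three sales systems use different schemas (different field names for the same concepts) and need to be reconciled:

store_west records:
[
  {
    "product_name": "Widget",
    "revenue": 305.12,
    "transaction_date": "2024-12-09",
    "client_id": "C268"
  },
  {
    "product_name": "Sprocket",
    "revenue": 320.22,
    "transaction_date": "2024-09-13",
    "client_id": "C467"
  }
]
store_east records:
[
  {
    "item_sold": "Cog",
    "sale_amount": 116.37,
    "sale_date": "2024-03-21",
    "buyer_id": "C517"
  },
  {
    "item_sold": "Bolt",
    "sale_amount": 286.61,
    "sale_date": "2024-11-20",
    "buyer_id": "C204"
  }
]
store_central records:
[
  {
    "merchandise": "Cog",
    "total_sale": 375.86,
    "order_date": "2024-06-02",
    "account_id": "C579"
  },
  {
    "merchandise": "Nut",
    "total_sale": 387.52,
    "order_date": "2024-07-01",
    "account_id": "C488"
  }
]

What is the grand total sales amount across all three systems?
1791.7

Schema reconciliation - all amount fields map to sale amount:

store_west (revenue): 625.34
store_east (sale_amount): 402.98
store_central (total_sale): 763.38

Grand total: 1791.7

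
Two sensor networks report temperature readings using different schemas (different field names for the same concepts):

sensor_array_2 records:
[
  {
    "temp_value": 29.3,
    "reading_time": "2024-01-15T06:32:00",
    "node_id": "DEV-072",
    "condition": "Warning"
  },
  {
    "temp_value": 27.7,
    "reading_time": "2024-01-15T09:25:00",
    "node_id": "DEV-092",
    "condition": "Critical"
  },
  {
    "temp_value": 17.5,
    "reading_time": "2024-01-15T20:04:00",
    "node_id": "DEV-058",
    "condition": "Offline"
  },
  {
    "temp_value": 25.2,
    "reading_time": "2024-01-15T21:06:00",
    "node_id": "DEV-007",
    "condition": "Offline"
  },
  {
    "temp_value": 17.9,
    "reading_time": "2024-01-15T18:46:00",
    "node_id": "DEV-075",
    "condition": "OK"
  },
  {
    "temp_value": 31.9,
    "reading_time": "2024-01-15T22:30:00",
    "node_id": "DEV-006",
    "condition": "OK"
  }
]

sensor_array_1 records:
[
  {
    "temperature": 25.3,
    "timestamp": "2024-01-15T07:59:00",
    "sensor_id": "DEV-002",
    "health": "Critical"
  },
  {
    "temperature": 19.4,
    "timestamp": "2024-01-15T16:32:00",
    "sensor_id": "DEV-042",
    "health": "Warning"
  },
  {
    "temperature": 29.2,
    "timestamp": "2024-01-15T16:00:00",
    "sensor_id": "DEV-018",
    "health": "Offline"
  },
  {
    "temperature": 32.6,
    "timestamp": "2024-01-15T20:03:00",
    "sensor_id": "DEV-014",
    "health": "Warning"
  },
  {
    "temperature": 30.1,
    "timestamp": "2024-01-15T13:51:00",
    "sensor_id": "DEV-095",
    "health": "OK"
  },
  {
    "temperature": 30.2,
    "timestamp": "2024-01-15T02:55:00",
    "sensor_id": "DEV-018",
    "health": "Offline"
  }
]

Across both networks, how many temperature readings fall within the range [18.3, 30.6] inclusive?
8

Schema mapping: "temp_value" (sensor_array_2) = "temperature" (sensor_array_1) = temperature

Readings in [18.3, 30.6] from sensor_array_2: 3
Readings in [18.3, 30.6] from sensor_array_1: 5

Total count: 3 + 5 = 8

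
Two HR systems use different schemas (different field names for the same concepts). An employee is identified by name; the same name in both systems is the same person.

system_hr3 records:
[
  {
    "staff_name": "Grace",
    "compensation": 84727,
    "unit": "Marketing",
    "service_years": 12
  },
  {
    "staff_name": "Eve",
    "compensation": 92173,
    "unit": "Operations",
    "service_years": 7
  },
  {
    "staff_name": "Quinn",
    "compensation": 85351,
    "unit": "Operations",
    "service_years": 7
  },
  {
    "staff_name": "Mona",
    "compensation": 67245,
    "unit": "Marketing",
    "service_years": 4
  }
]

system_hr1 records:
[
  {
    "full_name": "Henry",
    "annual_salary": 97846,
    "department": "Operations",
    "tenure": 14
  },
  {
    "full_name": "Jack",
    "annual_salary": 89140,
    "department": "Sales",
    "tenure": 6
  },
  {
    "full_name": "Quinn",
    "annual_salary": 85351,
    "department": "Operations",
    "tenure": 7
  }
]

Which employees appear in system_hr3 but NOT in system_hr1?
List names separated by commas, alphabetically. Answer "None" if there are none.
Eve, Grace, Mona

Schema mapping: "staff_name" (system_hr3) = "full_name" (system_hr1) = employee name

Names in system_hr3: ['Eve', 'Grace', 'Mona', 'Quinn']
Names in system_hr1: ['Henry', 'Jack', 'Quinn']

In system_hr3 but not system_hr1: ['Eve', 'Grace', 'Mona']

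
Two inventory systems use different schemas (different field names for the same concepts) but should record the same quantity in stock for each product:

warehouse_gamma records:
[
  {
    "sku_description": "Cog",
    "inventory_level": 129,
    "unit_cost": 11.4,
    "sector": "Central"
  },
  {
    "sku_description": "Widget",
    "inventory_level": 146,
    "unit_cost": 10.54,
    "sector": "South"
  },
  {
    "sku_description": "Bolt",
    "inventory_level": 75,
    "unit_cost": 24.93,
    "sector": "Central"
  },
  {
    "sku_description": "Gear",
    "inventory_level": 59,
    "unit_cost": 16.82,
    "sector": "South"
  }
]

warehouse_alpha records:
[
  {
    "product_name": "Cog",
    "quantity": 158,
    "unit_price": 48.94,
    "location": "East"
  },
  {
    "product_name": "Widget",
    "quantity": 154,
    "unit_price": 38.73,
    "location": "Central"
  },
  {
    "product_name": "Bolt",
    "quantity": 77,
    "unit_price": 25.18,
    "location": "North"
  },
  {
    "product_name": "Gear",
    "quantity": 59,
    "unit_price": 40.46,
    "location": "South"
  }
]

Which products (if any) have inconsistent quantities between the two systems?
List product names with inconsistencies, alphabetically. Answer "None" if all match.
Bolt, Cog, Widget

Schema mappings:
- "sku_description" (warehouse_gamma) = "product_name" (warehouse_alpha) = product name
- "inventory_level" (warehouse_gamma) = "quantity" (warehouse_alpha) = quantity

Comparison:
  Cog: 129 vs 158 - MISMATCH
  Widget: 146 vs 154 - MISMATCH
  Bolt: 75 vs 77 - MISMATCH
  Gear: 59 vs 59 - MATCH

Products with inconsistencies: Bolt, Cog, Widget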